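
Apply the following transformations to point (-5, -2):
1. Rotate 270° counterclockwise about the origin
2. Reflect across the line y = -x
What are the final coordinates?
(-5, 2)

Step 1: Rotate 270° → (-2, 5)
Step 2: Reflect across the line y = -x → (-5, 2)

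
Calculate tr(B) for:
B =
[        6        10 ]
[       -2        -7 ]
tr(B) = 6 - 7 = -1

The trace of a square matrix is the sum of its diagonal entries.
Diagonal entries of B: B[0][0] = 6, B[1][1] = -7.
tr(B) = 6 - 7 = -1.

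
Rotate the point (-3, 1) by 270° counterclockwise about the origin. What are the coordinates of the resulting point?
(1, 3)

Rotation matrix R(θ) = [[cos θ, -sin θ], [sin θ, cos θ]]; for θ = 270°:
R = [[0, 1], [-1, 0]]
Result: R × [-3, 1]ᵀ = [0·-3 + (1)·1, -1·-3 + (0)·1]ᵀ = (1, 3)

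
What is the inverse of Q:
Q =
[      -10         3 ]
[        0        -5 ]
det(Q) = 50
Q⁻¹ =
[    -1/10     -3/50 ]
[        0      -1/5 ]

For a 2×2 matrix Q = [[a, b], [c, d]] with det(Q) ≠ 0, Q⁻¹ = (1/det(Q)) * [[d, -b], [-c, a]].
det(Q) = (-10)*(-5) - (3)*(0) = 50 - 0 = 50.
Q⁻¹ = (1/50) * [[-5, -3], [0, -10]].
Dividing each entry by 50 and reducing:
Q⁻¹ =
[    -1/10     -3/50 ]
[        0      -1/5 ]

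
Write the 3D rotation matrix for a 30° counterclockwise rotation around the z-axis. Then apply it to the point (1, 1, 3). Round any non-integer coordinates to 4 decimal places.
R = [[√3/2, -1/2, 0], [1/2, √3/2, 0], [0, 0, 1]]; R·(1, 1, 3) = (0.3660, 1.3660, 3.0000)

Rotation matrix for 30° around z-axis:
cos(30°) = √3/2, sin(30°) = 1/2
R = [[√3/2, -1/2, 0], [1/2, √3/2, 0], [0, 0, 1]]
Apply to (1, 1, 3): R·[1, 1, 3]ᵀ = (0.3660, 1.3660, 3.0000)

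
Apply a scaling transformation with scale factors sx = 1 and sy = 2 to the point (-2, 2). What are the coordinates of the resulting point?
(-2, 4)

Scaling matrix:
[[1, 0], [0, 2]]
Result: (-2 × 1, 2 × 2) = (-2, 4)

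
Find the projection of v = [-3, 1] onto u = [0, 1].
[0, 1]

The projection of v onto u is proj_u(v) = ((v·u) / (u·u)) · u.
v·u = (-3)*(0) + (1)*(1) = 1.
u·u = (0)*(0) + (1)*(1) = 1.
coefficient = 1 / 1 = 1.
proj_u(v) = 1 · [0, 1] = [0, 1].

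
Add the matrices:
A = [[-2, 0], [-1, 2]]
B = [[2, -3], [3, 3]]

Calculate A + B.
[[0, -3], [2, 5]]

Add corresponding elements:
(-2)+(2)=0
(0)+(-3)=-3
(-1)+(3)=2
(2)+(3)=5
A + B = [[0, -3], [2, 5]]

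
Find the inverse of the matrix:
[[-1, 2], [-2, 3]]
[[3, -2], [2, -1]]

For [[a,b],[c,d]], inverse = (1/det)·[[d,-b],[-c,a]]
det = -1·3 - 2·-2 = 1
Inverse = (1/1)·[[3, -2], [2, -1]]
        = [[3, -2], [2, -1]]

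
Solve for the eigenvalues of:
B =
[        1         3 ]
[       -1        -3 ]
λ = -2, 0

Solve det(B - λI) = 0. For a 2×2 matrix the characteristic equation is λ² - (trace)λ + det = 0.
trace(B) = a + d = 1 - 3 = -2.
det(B) = a*d - b*c = (1)*(-3) - (3)*(-1) = -3 + 3 = 0.
Characteristic equation: λ² - (-2)λ + (0) = 0.
Discriminant = (-2)² - 4*(0) = 4 - 0 = 4.
λ = (-2 ± √4) / 2 = (-2 ± 2) / 2 = -2, 0.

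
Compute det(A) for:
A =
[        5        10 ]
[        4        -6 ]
det(A) = -70

For a 2×2 matrix [[a, b], [c, d]], det = a*d - b*c.
det(A) = (5)*(-6) - (10)*(4) = -30 - 40 = -70.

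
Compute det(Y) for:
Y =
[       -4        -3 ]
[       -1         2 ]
det(Y) = -11

For a 2×2 matrix [[a, b], [c, d]], det = a*d - b*c.
det(Y) = (-4)*(2) - (-3)*(-1) = -8 - 3 = -11.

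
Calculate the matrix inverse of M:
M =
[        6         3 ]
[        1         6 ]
det(M) = 33
M⁻¹ =
[     2/11     -1/11 ]
[    -1/33      2/11 ]

For a 2×2 matrix M = [[a, b], [c, d]] with det(M) ≠ 0, M⁻¹ = (1/det(M)) * [[d, -b], [-c, a]].
det(M) = (6)*(6) - (3)*(1) = 36 - 3 = 33.
M⁻¹ = (1/33) * [[6, -3], [-1, 6]].
Dividing each entry by 33 and reducing:
M⁻¹ =
[     2/11     -1/11 ]
[    -1/33      2/11 ]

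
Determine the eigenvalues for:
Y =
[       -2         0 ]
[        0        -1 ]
λ = -2, -1

Solve det(Y - λI) = 0. For a 2×2 matrix the characteristic equation is λ² - (trace)λ + det = 0.
trace(Y) = a + d = -2 - 1 = -3.
det(Y) = a*d - b*c = (-2)*(-1) - (0)*(0) = 2 - 0 = 2.
Characteristic equation: λ² - (-3)λ + (2) = 0.
Discriminant = (-3)² - 4*(2) = 9 - 8 = 1.
λ = (-3 ± √1) / 2 = (-3 ± 1) / 2 = -2, -1.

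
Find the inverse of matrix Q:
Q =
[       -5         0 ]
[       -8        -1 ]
det(Q) = 5
Q⁻¹ =
[     -1/5         0 ]
[      8/5        -1 ]

For a 2×2 matrix Q = [[a, b], [c, d]] with det(Q) ≠ 0, Q⁻¹ = (1/det(Q)) * [[d, -b], [-c, a]].
det(Q) = (-5)*(-1) - (0)*(-8) = 5 - 0 = 5.
Q⁻¹ = (1/5) * [[-1, 0], [8, -5]].
Dividing each entry by 5 and reducing:
Q⁻¹ =
[     -1/5         0 ]
[      8/5        -1 ]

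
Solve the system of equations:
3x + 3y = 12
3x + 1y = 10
x = 3, y = 1

Use elimination (row reduction):
Equation 1: 3x + 3y = 12.
Equation 2: 3x + 1y = 10.
Multiply Eq1 by 3 and Eq2 by 3: 9x + 9y = 36;  9x + 3y = 30.
Subtract: (-6)y = -6, so y = 1.
Back-substitute into Eq1: 3x + 3*(1) = 12, so x = 3.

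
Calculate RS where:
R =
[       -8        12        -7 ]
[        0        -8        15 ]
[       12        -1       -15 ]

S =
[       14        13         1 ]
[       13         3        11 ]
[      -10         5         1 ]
RS =
[      114      -103       117 ]
[     -254        51       -73 ]
[      305        78       -14 ]

Matrix multiplication: (RS)[i][j] = sum over k of R[i][k] * S[k][j].
  (RS)[0][0] = (-8)*(14) + (12)*(13) + (-7)*(-10) = 114
  (RS)[0][1] = (-8)*(13) + (12)*(3) + (-7)*(5) = -103
  (RS)[0][2] = (-8)*(1) + (12)*(11) + (-7)*(1) = 117
  (RS)[1][0] = (0)*(14) + (-8)*(13) + (15)*(-10) = -254
  (RS)[1][1] = (0)*(13) + (-8)*(3) + (15)*(5) = 51
  (RS)[1][2] = (0)*(1) + (-8)*(11) + (15)*(1) = -73
  (RS)[2][0] = (12)*(14) + (-1)*(13) + (-15)*(-10) = 305
  (RS)[2][1] = (12)*(13) + (-1)*(3) + (-15)*(5) = 78
  (RS)[2][2] = (12)*(1) + (-1)*(11) + (-15)*(1) = -14
RS =
[      114      -103       117 ]
[     -254        51       -73 ]
[      305        78       -14 ]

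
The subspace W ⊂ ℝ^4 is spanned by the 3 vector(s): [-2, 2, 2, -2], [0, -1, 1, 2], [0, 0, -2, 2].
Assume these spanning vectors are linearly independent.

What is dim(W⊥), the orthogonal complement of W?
dim(W⊥) = 1

For any subspace W of ℝ^n, dim(W) + dim(W⊥) = n (the whole-space dimension).
Here the given 3 vectors are linearly independent, so dim(W) = 3.
Thus dim(W⊥) = n - dim(W) = 4 - 3 = 1.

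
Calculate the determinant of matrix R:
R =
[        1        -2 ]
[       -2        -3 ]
det(R) = -7

For a 2×2 matrix [[a, b], [c, d]], det = a*d - b*c.
det(R) = (1)*(-3) - (-2)*(-2) = -3 - 4 = -7.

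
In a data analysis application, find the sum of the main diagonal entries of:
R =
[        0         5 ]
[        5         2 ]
tr(R) = 0 + 2 = 2

The trace of a square matrix is the sum of its diagonal entries.
Diagonal entries of R: R[0][0] = 0, R[1][1] = 2.
tr(R) = 0 + 2 = 2.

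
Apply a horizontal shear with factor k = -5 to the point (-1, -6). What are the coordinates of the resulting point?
(29, -6)

Shear matrix for horizontal shear with factor k = -5:
[[1, -5], [0, 1]]
Result: (-1, -6) → (29, -6)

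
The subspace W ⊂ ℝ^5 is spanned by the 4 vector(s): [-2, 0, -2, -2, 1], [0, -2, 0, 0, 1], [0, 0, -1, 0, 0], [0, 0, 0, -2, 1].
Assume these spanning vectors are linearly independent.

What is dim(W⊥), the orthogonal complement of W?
dim(W⊥) = 1

For any subspace W of ℝ^n, dim(W) + dim(W⊥) = n (the whole-space dimension).
Here the given 4 vectors are linearly independent, so dim(W) = 4.
Thus dim(W⊥) = n - dim(W) = 5 - 4 = 1.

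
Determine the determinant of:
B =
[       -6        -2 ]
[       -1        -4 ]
det(B) = 22

For a 2×2 matrix [[a, b], [c, d]], det = a*d - b*c.
det(B) = (-6)*(-4) - (-2)*(-1) = 24 - 2 = 22.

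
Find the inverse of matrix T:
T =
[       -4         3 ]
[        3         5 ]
det(T) = -29
T⁻¹ =
[    -5/29      3/29 ]
[     3/29      4/29 ]

For a 2×2 matrix T = [[a, b], [c, d]] with det(T) ≠ 0, T⁻¹ = (1/det(T)) * [[d, -b], [-c, a]].
det(T) = (-4)*(5) - (3)*(3) = -20 - 9 = -29.
T⁻¹ = (1/-29) * [[5, -3], [-3, -4]].
Dividing each entry by -29 and reducing:
T⁻¹ =
[    -5/29      3/29 ]
[     3/29      4/29 ]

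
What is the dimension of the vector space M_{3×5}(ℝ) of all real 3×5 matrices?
Dimension = 15

A real 3×5 matrix is determined by its 3·5 = 15 independent entries.
A standard basis is {E_ij : 1 ≤ i ≤ 3, 1 ≤ j ≤ 5}, where E_ij has a 1 in position (i, j) and 0 elsewhere — there are 15 such matrices, and they are linearly independent and span M_{3×5}(ℝ).
Therefore dim(M_{3×5}(ℝ)) = 15.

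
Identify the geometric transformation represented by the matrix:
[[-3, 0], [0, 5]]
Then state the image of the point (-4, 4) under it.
non-uniform scaling by (-3, 5); image of (-4, 4) is (12, 20)

This is diagonal with distinct entries, so it scales the x-axis by -3 and the y-axis by 5.
The matrix [[-3, 0], [0, 5]] represents: non-uniform scaling by (-3, 5).
Applying it to (-4, 4): [-3·-4 + 0·4, 0·-4 + 5·4] = (12, 20).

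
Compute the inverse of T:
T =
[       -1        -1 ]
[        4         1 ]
det(T) = 3
T⁻¹ =
[      1/3       1/3 ]
[     -4/3      -1/3 ]

For a 2×2 matrix T = [[a, b], [c, d]] with det(T) ≠ 0, T⁻¹ = (1/det(T)) * [[d, -b], [-c, a]].
det(T) = (-1)*(1) - (-1)*(4) = -1 + 4 = 3.
T⁻¹ = (1/3) * [[1, 1], [-4, -1]].
Dividing each entry by 3 and reducing:
T⁻¹ =
[      1/3       1/3 ]
[     -4/3      -1/3 ]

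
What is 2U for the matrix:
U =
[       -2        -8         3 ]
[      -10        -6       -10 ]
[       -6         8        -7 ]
2U =
[       -4       -16         6 ]
[      -20       -12       -20 ]
[      -12        16       -14 ]

Scalar multiplication is elementwise: (2U)[i][j] = 2 * U[i][j].
  (2U)[0][0] = 2 * (-2) = -4
  (2U)[0][1] = 2 * (-8) = -16
  (2U)[0][2] = 2 * (3) = 6
  (2U)[1][0] = 2 * (-10) = -20
  (2U)[1][1] = 2 * (-6) = -12
  (2U)[1][2] = 2 * (-10) = -20
  (2U)[2][0] = 2 * (-6) = -12
  (2U)[2][1] = 2 * (8) = 16
  (2U)[2][2] = 2 * (-7) = -14
2U =
[       -4       -16         6 ]
[      -20       -12       -20 ]
[      -12        16       -14 ]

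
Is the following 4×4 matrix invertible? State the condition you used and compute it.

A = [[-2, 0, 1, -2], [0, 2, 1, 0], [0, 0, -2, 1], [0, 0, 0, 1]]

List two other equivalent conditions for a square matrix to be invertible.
Yes, invertible; det(A) = 8 ≠ 0. Equivalent conditions: rank(A) = 4; Ax = 0 has only the trivial solution; 0 is not an eigenvalue; the columns of A are linearly independent.

To check invertibility, compute det(A).
The given matrix is triangular, so det(A) equals the product of its diagonal entries = 8 ≠ 0.
Since det(A) ≠ 0, A is invertible.
Equivalent conditions for a square matrix A to be invertible:
- rank(A) = 4 (full rank).
- The homogeneous system Ax = 0 has only the trivial solution x = 0.
- 0 is not an eigenvalue of A.
- The columns (equivalently rows) of A are linearly independent.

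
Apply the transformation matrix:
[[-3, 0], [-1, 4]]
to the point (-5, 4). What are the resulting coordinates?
(15, 21)

Matrix multiplication:
[[-3, 0], [-1, 4]] × [-5, 4]ᵀ
= [-3×-5 + 0×4, -1×-5 + 4×4]ᵀ
= [15.0000, 21.0000]ᵀ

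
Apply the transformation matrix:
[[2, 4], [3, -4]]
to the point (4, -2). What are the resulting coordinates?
(0, 20)

Matrix multiplication:
[[2, 4], [3, -4]] × [4, -2]ᵀ
= [2×4 + 4×-2, 3×4 + -4×-2]ᵀ
= [0.0000, 20.0000]ᵀ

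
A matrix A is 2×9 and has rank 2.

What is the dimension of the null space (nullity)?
7

The rank-nullity theorem for an m×n matrix states:
rank(A) + nullity(A) = n (the number of columns).
Here n = 9 and rank(A) = 2, so nullity(A) = 9 - 2 = 7.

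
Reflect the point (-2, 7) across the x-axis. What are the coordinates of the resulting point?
(-2, -7)

Reflection across x-axis: (-2, 7) → (-2, -7)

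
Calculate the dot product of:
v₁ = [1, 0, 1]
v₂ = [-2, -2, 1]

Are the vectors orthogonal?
-1, No

The dot product is the sum of products of corresponding components.
v₁·v₂ = (1)*(-2) + (0)*(-2) + (1)*(1) = -2 + 0 + 1 = -1.
Two vectors are orthogonal iff their dot product is 0; here the dot product is -1, so the vectors are not orthogonal.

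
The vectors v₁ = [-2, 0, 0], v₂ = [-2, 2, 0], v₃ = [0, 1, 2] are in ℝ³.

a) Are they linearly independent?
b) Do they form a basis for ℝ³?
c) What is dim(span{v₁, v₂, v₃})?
Yes independent, yes basis, dim = 3

Stack v₁, v₂, v₃ as rows of a 3×3 matrix.
[[-2, 0, 0]; [-2, 2, 0]; [0, 1, 2]] is already lower triangular with nonzero diagonal entries (-2, 2, 2), so its determinant is the product of the diagonal entries, det = (-2)·(2)·(2) = -8 ≠ 0, and the rows are linearly independent.
Three linearly independent vectors in ℝ³ form a basis for ℝ³, so dim(span{v₁,v₂,v₃}) = 3.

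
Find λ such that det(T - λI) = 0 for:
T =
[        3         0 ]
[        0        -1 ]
λ = -1, 3

Solve det(T - λI) = 0. For a 2×2 matrix the characteristic equation is λ² - (trace)λ + det = 0.
trace(T) = a + d = 3 - 1 = 2.
det(T) = a*d - b*c = (3)*(-1) - (0)*(0) = -3 - 0 = -3.
Characteristic equation: λ² - (2)λ + (-3) = 0.
Discriminant = (2)² - 4*(-3) = 4 + 12 = 16.
λ = (2 ± √16) / 2 = (2 ± 4) / 2 = -1, 3.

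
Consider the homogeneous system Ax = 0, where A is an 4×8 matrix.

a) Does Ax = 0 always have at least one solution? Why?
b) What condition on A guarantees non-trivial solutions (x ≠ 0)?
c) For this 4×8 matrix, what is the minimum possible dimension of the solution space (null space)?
a) Yes, x = 0 is always a solution. b) When A has linearly dependent columns (rank < n). c) Minimum nullity = 4.

a) x = 0 satisfies A·0 = 0, so the zero vector is always a solution.
b) Non-trivial solutions exist iff the columns of A are linearly dependent, equivalently rank(A) < n (the number of columns).
c) By rank-nullity, rank(A) + nullity(A) = n = 8. Since A has only 4 rows, rank(A) ≤ 4, so nullity(A) ≥ 8 - 4 = 4.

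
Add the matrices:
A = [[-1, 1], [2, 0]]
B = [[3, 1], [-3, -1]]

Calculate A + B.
[[2, 2], [-1, -1]]

Add corresponding elements:
(-1)+(3)=2
(1)+(1)=2
(2)+(-3)=-1
(0)+(-1)=-1
A + B = [[2, 2], [-1, -1]]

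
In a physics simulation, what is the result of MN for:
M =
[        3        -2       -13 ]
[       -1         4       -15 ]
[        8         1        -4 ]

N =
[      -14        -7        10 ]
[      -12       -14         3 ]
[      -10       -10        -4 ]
MN =
[      112       137        76 ]
[      116       101        62 ]
[      -84       -30        99 ]

Matrix multiplication: (MN)[i][j] = sum over k of M[i][k] * N[k][j].
  (MN)[0][0] = (3)*(-14) + (-2)*(-12) + (-13)*(-10) = 112
  (MN)[0][1] = (3)*(-7) + (-2)*(-14) + (-13)*(-10) = 137
  (MN)[0][2] = (3)*(10) + (-2)*(3) + (-13)*(-4) = 76
  (MN)[1][0] = (-1)*(-14) + (4)*(-12) + (-15)*(-10) = 116
  (MN)[1][1] = (-1)*(-7) + (4)*(-14) + (-15)*(-10) = 101
  (MN)[1][2] = (-1)*(10) + (4)*(3) + (-15)*(-4) = 62
  (MN)[2][0] = (8)*(-14) + (1)*(-12) + (-4)*(-10) = -84
  (MN)[2][1] = (8)*(-7) + (1)*(-14) + (-4)*(-10) = -30
  (MN)[2][2] = (8)*(10) + (1)*(3) + (-4)*(-4) = 99
MN =
[      112       137        76 ]
[      116       101        62 ]
[      -84       -30        99 ]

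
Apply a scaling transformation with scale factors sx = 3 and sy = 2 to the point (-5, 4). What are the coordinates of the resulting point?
(-15, 8)

Scaling matrix:
[[3, 0], [0, 2]]
Result: (-5 × 3, 4 × 2) = (-15, 8)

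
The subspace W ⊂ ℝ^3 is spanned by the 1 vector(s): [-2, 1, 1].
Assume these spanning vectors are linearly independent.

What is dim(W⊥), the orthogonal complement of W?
dim(W⊥) = 2

For any subspace W of ℝ^n, dim(W) + dim(W⊥) = n (the whole-space dimension).
Here the given 1 vectors are linearly independent, so dim(W) = 1.
Thus dim(W⊥) = n - dim(W) = 3 - 1 = 2.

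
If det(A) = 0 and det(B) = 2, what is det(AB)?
0

Use the multiplicative property of determinants: det(AB) = det(A)*det(B).
det(AB) = (0)*(2) = 0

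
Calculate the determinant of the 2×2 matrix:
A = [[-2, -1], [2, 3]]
-4

For A = [[a, b], [c, d]], det(A) = a*d - b*c.
det(A) = (-2)*(3) - (-1)*(2) = -6 - -2 = -4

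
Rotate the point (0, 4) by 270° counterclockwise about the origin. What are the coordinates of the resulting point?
(4, 0)

Rotation matrix R(θ) = [[cos θ, -sin θ], [sin θ, cos θ]]; for θ = 270°:
R = [[0, 1], [-1, 0]]
Result: R × [0, 4]ᵀ = [0·0 + (1)·4, -1·0 + (0)·4]ᵀ = (4, 0)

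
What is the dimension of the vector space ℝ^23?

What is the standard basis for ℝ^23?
Dimension = 23; standard basis = {e_1, e_2, e_3, …, e_23}

ℝ^23 is the space of 23-tuples of real numbers; its dimension is 23.
The standard basis consists of 23 vectors: e_1, e_2, e_3, …, e_23, where e_i is the vector with 1 in position i and 0 elsewhere.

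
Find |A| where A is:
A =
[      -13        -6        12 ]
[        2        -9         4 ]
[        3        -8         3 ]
det(A) = 31

Expand along row 0 (cofactor expansion): det(A) = a*(e*i - f*h) - b*(d*i - f*g) + c*(d*h - e*g), where the 3×3 is [[a, b, c], [d, e, f], [g, h, i]].
Minor M_00 = (-9)*(3) - (4)*(-8) = -27 + 32 = 5.
Minor M_01 = (2)*(3) - (4)*(3) = 6 - 12 = -6.
Minor M_02 = (2)*(-8) - (-9)*(3) = -16 + 27 = 11.
det(A) = (-13)*(5) - (-6)*(-6) + (12)*(11) = -65 - 36 + 132 = 31.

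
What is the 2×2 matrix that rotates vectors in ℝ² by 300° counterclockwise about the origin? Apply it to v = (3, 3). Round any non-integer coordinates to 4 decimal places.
R = [[1/2, √3/2], [-√3/2, 1/2]]; R·v = (4.0981, -1.0981)

A counterclockwise rotation by angle θ in ℝ² has matrix R(θ) = [[cos θ, -sin θ], [sin θ, cos θ]].
For θ = 300°: cos θ = 1/2, sin θ = -√3/2.
R(300°) = [[1/2, √3/2], [-√3/2, 1/2]].
R·v = [1/2·3 + (√3/2)·3, -√3/2·3 + 1/2·3] = (4.0981, -1.0981).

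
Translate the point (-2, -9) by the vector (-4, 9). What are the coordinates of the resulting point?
(-6, 0)

Translation by (-4, 9):
x' = -2 + -4 = -6
y' = -9 + 9 = 0
Homogeneous matrix: [[1, 0, -4], [0, 1, 9], [0, 0, 1]]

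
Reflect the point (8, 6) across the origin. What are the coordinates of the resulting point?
(-8, -6)

Reflection across origin: (8, 6) → (-8, -6)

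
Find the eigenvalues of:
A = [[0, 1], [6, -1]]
λ = -3, 2

Solve det(A - λI) = 0. For a 2×2 matrix this is λ² - (trace)λ + det = 0.
trace(A) = 0 - 1 = -1.
det(A) = (0)*(-1) - (1)*(6) = 0 - 6 = -6.
Characteristic equation: λ² - (-1)λ + (-6) = 0.
Discriminant: (-1)² - 4*(-6) = 1 + 24 = 25.
Roots: λ = (-1 ± √25) / 2 = -3, 2.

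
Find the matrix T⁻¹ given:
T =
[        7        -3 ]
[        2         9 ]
det(T) = 69
T⁻¹ =
[     3/23      1/23 ]
[    -2/69      7/69 ]

For a 2×2 matrix T = [[a, b], [c, d]] with det(T) ≠ 0, T⁻¹ = (1/det(T)) * [[d, -b], [-c, a]].
det(T) = (7)*(9) - (-3)*(2) = 63 + 6 = 69.
T⁻¹ = (1/69) * [[9, 3], [-2, 7]].
Dividing each entry by 69 and reducing:
T⁻¹ =
[     3/23      1/23 ]
[    -2/69      7/69 ]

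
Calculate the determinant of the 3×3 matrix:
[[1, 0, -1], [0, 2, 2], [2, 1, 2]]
6

Expansion along first row:
det = 1·det([[2,2],[1,2]]) - 0·det([[0,2],[2,2]]) + -1·det([[0,2],[2,1]])
    = 1·(2·2 - 2·1) - 0·(0·2 - 2·2) + -1·(0·1 - 2·2)
    = 1·2 - 0·-4 + -1·-4
    = 2 + 0 + 4 = 6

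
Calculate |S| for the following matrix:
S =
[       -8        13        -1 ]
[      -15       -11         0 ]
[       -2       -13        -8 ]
det(S) = -2437

Expand along row 0 (cofactor expansion): det(S) = a*(e*i - f*h) - b*(d*i - f*g) + c*(d*h - e*g), where the 3×3 is [[a, b, c], [d, e, f], [g, h, i]].
Minor M_00 = (-11)*(-8) - (0)*(-13) = 88 - 0 = 88.
Minor M_01 = (-15)*(-8) - (0)*(-2) = 120 - 0 = 120.
Minor M_02 = (-15)*(-13) - (-11)*(-2) = 195 - 22 = 173.
det(S) = (-8)*(88) - (13)*(120) + (-1)*(173) = -704 - 1560 - 173 = -2437.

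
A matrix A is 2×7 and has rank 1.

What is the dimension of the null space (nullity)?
6

The rank-nullity theorem for an m×n matrix states:
rank(A) + nullity(A) = n (the number of columns).
Here n = 7 and rank(A) = 1, so nullity(A) = 7 - 1 = 6.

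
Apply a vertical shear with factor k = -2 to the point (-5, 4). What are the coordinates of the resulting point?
(-5, 14)

Shear matrix for vertical shear with factor k = -2:
[[1, 0], [-2, 1]]
Result: (-5, 4) → (-5, 14)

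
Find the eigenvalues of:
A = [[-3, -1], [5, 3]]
λ = -2, 2

Solve det(A - λI) = 0. For a 2×2 matrix this is λ² - (trace)λ + det = 0.
trace(A) = -3 + 3 = 0.
det(A) = (-3)*(3) - (-1)*(5) = -9 + 5 = -4.
Characteristic equation: λ² - (0)λ + (-4) = 0.
Discriminant: (0)² - 4*(-4) = 0 + 16 = 16.
Roots: λ = (0 ± √16) / 2 = -2, 2.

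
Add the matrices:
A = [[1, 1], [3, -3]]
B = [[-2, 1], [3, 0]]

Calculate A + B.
[[-1, 2], [6, -3]]

Add corresponding elements:
(1)+(-2)=-1
(1)+(1)=2
(3)+(3)=6
(-3)+(0)=-3
A + B = [[-1, 2], [6, -3]]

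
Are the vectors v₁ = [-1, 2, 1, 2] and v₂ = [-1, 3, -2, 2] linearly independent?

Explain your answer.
Yes, linearly independent

Two vectors are linearly dependent iff one is a scalar multiple of the other.
No single scalar k satisfies v₂ = k·v₁ (the ratios of corresponding entries disagree), so v₁ and v₂ are linearly independent.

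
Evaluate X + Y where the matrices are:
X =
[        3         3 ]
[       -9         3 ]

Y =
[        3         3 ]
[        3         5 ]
X + Y =
[        6         6 ]
[       -6         8 ]

Matrix addition is elementwise: (X+Y)[i][j] = X[i][j] + Y[i][j].
  (X+Y)[0][0] = (3) + (3) = 6
  (X+Y)[0][1] = (3) + (3) = 6
  (X+Y)[1][0] = (-9) + (3) = -6
  (X+Y)[1][1] = (3) + (5) = 8
X + Y =
[        6         6 ]
[       -6         8 ]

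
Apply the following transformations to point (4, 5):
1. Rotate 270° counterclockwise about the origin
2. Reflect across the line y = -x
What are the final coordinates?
(4, -5)

Step 1: Rotate 270° → (5, -4)
Step 2: Reflect across the line y = -x → (4, -5)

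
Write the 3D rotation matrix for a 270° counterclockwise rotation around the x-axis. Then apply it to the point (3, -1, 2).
R = [[1, 0, 0], [0, 0, 1], [0, -1, 0]]; R·(3, -1, 2) = (3, 2, 1)

Rotation matrix for 270° around x-axis:
cos(270°) = 0, sin(270°) = -1
R = [[1, 0, 0], [0, 0, 1], [0, -1, 0]]
Apply to (3, -1, 2): R·[3, -1, 2]ᵀ = (3, 2, 1)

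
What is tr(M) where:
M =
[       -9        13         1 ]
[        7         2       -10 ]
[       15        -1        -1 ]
tr(M) = -9 + 2 - 1 = -8

The trace of a square matrix is the sum of its diagonal entries.
Diagonal entries of M: M[0][0] = -9, M[1][1] = 2, M[2][2] = -1.
tr(M) = -9 + 2 - 1 = -8.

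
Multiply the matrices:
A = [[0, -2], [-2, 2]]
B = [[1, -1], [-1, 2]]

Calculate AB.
[[2, -4], [-4, 6]]

Each entry (i,j) of AB = sum over k of A[i][k]*B[k][j].
(AB)[0][0] = (0)*(1) + (-2)*(-1) = 2
(AB)[0][1] = (0)*(-1) + (-2)*(2) = -4
(AB)[1][0] = (-2)*(1) + (2)*(-1) = -4
(AB)[1][1] = (-2)*(-1) + (2)*(2) = 6
AB = [[2, -4], [-4, 6]]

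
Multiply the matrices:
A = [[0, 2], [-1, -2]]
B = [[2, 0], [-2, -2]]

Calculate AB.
[[-4, -4], [2, 4]]

Each entry (i,j) of AB = sum over k of A[i][k]*B[k][j].
(AB)[0][0] = (0)*(2) + (2)*(-2) = -4
(AB)[0][1] = (0)*(0) + (2)*(-2) = -4
(AB)[1][0] = (-1)*(2) + (-2)*(-2) = 2
(AB)[1][1] = (-1)*(0) + (-2)*(-2) = 4
AB = [[-4, -4], [2, 4]]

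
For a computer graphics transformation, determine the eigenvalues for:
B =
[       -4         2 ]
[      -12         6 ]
λ = 0, 2

Solve det(B - λI) = 0. For a 2×2 matrix the characteristic equation is λ² - (trace)λ + det = 0.
trace(B) = a + d = -4 + 6 = 2.
det(B) = a*d - b*c = (-4)*(6) - (2)*(-12) = -24 + 24 = 0.
Characteristic equation: λ² - (2)λ + (0) = 0.
Discriminant = (2)² - 4*(0) = 4 - 0 = 4.
λ = (2 ± √4) / 2 = (2 ± 2) / 2 = 0, 2.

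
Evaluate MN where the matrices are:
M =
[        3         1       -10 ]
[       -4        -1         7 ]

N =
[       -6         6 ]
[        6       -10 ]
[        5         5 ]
MN =
[      -62       -42 ]
[       53        21 ]

Matrix multiplication: (MN)[i][j] = sum over k of M[i][k] * N[k][j].
  (MN)[0][0] = (3)*(-6) + (1)*(6) + (-10)*(5) = -62
  (MN)[0][1] = (3)*(6) + (1)*(-10) + (-10)*(5) = -42
  (MN)[1][0] = (-4)*(-6) + (-1)*(6) + (7)*(5) = 53
  (MN)[1][1] = (-4)*(6) + (-1)*(-10) + (7)*(5) = 21
MN =
[      -62       -42 ]
[       53        21 ]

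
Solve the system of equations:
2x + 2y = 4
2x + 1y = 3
x = 1, y = 1

Use elimination (row reduction):
Equation 1: 2x + 2y = 4.
Equation 2: 2x + 1y = 3.
Multiply Eq1 by 2 and Eq2 by 2: 4x + 4y = 8;  4x + 2y = 6.
Subtract: (-2)y = -2, so y = 1.
Back-substitute into Eq1: 2x + 2*(1) = 4, so x = 1.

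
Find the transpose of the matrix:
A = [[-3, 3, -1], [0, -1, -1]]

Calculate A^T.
[[-3, 0], [3, -1], [-1, -1]]

The transpose sends entry (i,j) to (j,i); rows become columns.
Row 0 of A: [-3, 3, -1] -> column 0 of A^T.
Row 1 of A: [0, -1, -1] -> column 1 of A^T.
A^T = [[-3, 0], [3, -1], [-1, -1]]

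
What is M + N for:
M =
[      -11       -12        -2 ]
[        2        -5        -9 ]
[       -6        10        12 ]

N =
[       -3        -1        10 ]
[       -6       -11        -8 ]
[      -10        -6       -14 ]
M + N =
[      -14       -13         8 ]
[       -4       -16       -17 ]
[      -16         4        -2 ]

Matrix addition is elementwise: (M+N)[i][j] = M[i][j] + N[i][j].
  (M+N)[0][0] = (-11) + (-3) = -14
  (M+N)[0][1] = (-12) + (-1) = -13
  (M+N)[0][2] = (-2) + (10) = 8
  (M+N)[1][0] = (2) + (-6) = -4
  (M+N)[1][1] = (-5) + (-11) = -16
  (M+N)[1][2] = (-9) + (-8) = -17
  (M+N)[2][0] = (-6) + (-10) = -16
  (M+N)[2][1] = (10) + (-6) = 4
  (M+N)[2][2] = (12) + (-14) = -2
M + N =
[      -14       -13         8 ]
[       -4       -16       -17 ]
[      -16         4        -2 ]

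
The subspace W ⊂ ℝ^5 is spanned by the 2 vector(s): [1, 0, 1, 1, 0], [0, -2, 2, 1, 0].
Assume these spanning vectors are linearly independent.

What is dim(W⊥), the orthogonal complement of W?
dim(W⊥) = 3

For any subspace W of ℝ^n, dim(W) + dim(W⊥) = n (the whole-space dimension).
Here the given 2 vectors are linearly independent, so dim(W) = 2.
Thus dim(W⊥) = n - dim(W) = 5 - 2 = 3.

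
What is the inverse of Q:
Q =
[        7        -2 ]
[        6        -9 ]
det(Q) = -51
Q⁻¹ =
[     3/17     -2/51 ]
[     2/17     -7/51 ]

For a 2×2 matrix Q = [[a, b], [c, d]] with det(Q) ≠ 0, Q⁻¹ = (1/det(Q)) * [[d, -b], [-c, a]].
det(Q) = (7)*(-9) - (-2)*(6) = -63 + 12 = -51.
Q⁻¹ = (1/-51) * [[-9, 2], [-6, 7]].
Dividing each entry by -51 and reducing:
Q⁻¹ =
[     3/17     -2/51 ]
[     2/17     -7/51 ]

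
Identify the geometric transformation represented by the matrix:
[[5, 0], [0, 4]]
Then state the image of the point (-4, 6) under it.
non-uniform scaling by (5, 4); image of (-4, 6) is (-20, 24)

This is diagonal with distinct entries, so it scales the x-axis by 5 and the y-axis by 4.
The matrix [[5, 0], [0, 4]] represents: non-uniform scaling by (5, 4).
Applying it to (-4, 6): [5·-4 + 0·6, 0·-4 + 4·6] = (-20, 24).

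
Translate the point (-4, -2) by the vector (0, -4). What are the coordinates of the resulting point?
(-4, -6)

Translation by (0, -4):
x' = -4 + 0 = -4
y' = -2 + -4 = -6
Homogeneous matrix: [[1, 0, 0], [0, 1, -4], [0, 0, 1]]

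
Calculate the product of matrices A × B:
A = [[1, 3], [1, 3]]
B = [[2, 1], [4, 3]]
[[14, 10], [14, 10]]

Matrix multiplication:
C[0][0] = 1×2 + 3×4 = 14
C[0][1] = 1×1 + 3×3 = 10
C[1][0] = 1×2 + 3×4 = 14
C[1][1] = 1×1 + 3×3 = 10
Result: [[14, 10], [14, 10]]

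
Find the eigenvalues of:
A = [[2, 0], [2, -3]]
λ = -3, 2

Solve det(A - λI) = 0. For a 2×2 matrix this is λ² - (trace)λ + det = 0.
trace(A) = 2 - 3 = -1.
det(A) = (2)*(-3) - (0)*(2) = -6 - 0 = -6.
Characteristic equation: λ² - (-1)λ + (-6) = 0.
Discriminant: (-1)² - 4*(-6) = 1 + 24 = 25.
Roots: λ = (-1 ± √25) / 2 = -3, 2.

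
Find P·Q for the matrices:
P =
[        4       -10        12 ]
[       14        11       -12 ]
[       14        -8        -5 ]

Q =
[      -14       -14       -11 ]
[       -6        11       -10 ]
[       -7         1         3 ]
PQ =
[      -80      -154        92 ]
[     -178       -87      -300 ]
[     -113      -289       -89 ]

Matrix multiplication: (PQ)[i][j] = sum over k of P[i][k] * Q[k][j].
  (PQ)[0][0] = (4)*(-14) + (-10)*(-6) + (12)*(-7) = -80
  (PQ)[0][1] = (4)*(-14) + (-10)*(11) + (12)*(1) = -154
  (PQ)[0][2] = (4)*(-11) + (-10)*(-10) + (12)*(3) = 92
  (PQ)[1][0] = (14)*(-14) + (11)*(-6) + (-12)*(-7) = -178
  (PQ)[1][1] = (14)*(-14) + (11)*(11) + (-12)*(1) = -87
  (PQ)[1][2] = (14)*(-11) + (11)*(-10) + (-12)*(3) = -300
  (PQ)[2][0] = (14)*(-14) + (-8)*(-6) + (-5)*(-7) = -113
  (PQ)[2][1] = (14)*(-14) + (-8)*(11) + (-5)*(1) = -289
  (PQ)[2][2] = (14)*(-11) + (-8)*(-10) + (-5)*(3) = -89
PQ =
[      -80      -154        92 ]
[     -178       -87      -300 ]
[     -113      -289       -89 ]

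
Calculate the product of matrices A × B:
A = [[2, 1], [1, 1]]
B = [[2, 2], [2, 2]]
[[6, 6], [4, 4]]

Matrix multiplication:
C[0][0] = 2×2 + 1×2 = 6
C[0][1] = 2×2 + 1×2 = 6
C[1][0] = 1×2 + 1×2 = 4
C[1][1] = 1×2 + 1×2 = 4
Result: [[6, 6], [4, 4]]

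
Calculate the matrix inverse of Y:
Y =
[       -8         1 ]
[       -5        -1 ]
det(Y) = 13
Y⁻¹ =
[    -1/13     -1/13 ]
[     5/13     -8/13 ]

For a 2×2 matrix Y = [[a, b], [c, d]] with det(Y) ≠ 0, Y⁻¹ = (1/det(Y)) * [[d, -b], [-c, a]].
det(Y) = (-8)*(-1) - (1)*(-5) = 8 + 5 = 13.
Y⁻¹ = (1/13) * [[-1, -1], [5, -8]].
Dividing each entry by 13 and reducing:
Y⁻¹ =
[    -1/13     -1/13 ]
[     5/13     -8/13 ]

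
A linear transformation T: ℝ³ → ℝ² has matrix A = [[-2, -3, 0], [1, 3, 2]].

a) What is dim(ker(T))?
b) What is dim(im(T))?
dim(ker) = 1, dim(im) = 2

The two rows are not scalar multiples of one another (no single k satisfies row 2 = k × row 1), so they are linearly independent.
Thus rank(A) = 2.
dim(im(T)) = rank(A) = 2.
By the rank-nullity theorem applied to T: ℝ³ → ℝ², rank(A) + nullity(A) = 3 (the domain dimension), so dim(ker(T)) = 3 - 2 = 1.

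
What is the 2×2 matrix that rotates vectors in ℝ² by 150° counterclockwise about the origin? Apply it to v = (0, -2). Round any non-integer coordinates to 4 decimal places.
R = [[-√3/2, -1/2], [1/2, -√3/2]]; R·v = (1.0000, 1.7321)

A counterclockwise rotation by angle θ in ℝ² has matrix R(θ) = [[cos θ, -sin θ], [sin θ, cos θ]].
For θ = 150°: cos θ = -√3/2, sin θ = 1/2.
R(150°) = [[-√3/2, -1/2], [1/2, -√3/2]].
R·v = [-√3/2·0 + (-1/2)·-2, 1/2·0 + -√3/2·-2] = (1.0000, 1.7321).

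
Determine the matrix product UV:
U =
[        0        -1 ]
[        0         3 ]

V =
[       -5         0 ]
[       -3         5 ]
UV =
[        3        -5 ]
[       -9        15 ]

Matrix multiplication: (UV)[i][j] = sum over k of U[i][k] * V[k][j].
  (UV)[0][0] = (0)*(-5) + (-1)*(-3) = 3
  (UV)[0][1] = (0)*(0) + (-1)*(5) = -5
  (UV)[1][0] = (0)*(-5) + (3)*(-3) = -9
  (UV)[1][1] = (0)*(0) + (3)*(5) = 15
UV =
[        3        -5 ]
[       -9        15 ]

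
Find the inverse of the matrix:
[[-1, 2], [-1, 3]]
[[-3, 2], [-1, 1]]

For [[a,b],[c,d]], inverse = (1/det)·[[d,-b],[-c,a]]
det = -1·3 - 2·-1 = -1
Inverse = (1/-1)·[[3, -2], [1, -1]]
        = [[-3, 2], [-1, 1]]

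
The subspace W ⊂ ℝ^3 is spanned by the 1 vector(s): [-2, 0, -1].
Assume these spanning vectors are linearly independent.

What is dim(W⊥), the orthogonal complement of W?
dim(W⊥) = 2

For any subspace W of ℝ^n, dim(W) + dim(W⊥) = n (the whole-space dimension).
Here the given 1 vectors are linearly independent, so dim(W) = 1.
Thus dim(W⊥) = n - dim(W) = 3 - 1 = 2.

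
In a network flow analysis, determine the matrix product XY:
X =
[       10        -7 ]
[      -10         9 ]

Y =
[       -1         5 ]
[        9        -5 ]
XY =
[      -73        85 ]
[       91       -95 ]

Matrix multiplication: (XY)[i][j] = sum over k of X[i][k] * Y[k][j].
  (XY)[0][0] = (10)*(-1) + (-7)*(9) = -73
  (XY)[0][1] = (10)*(5) + (-7)*(-5) = 85
  (XY)[1][0] = (-10)*(-1) + (9)*(9) = 91
  (XY)[1][1] = (-10)*(5) + (9)*(-5) = -95
XY =
[      -73        85 ]
[       91       -95 ]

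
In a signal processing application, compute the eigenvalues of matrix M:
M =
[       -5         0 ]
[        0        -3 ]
λ = -5, -3

Solve det(M - λI) = 0. For a 2×2 matrix the characteristic equation is λ² - (trace)λ + det = 0.
trace(M) = a + d = -5 - 3 = -8.
det(M) = a*d - b*c = (-5)*(-3) - (0)*(0) = 15 - 0 = 15.
Characteristic equation: λ² - (-8)λ + (15) = 0.
Discriminant = (-8)² - 4*(15) = 64 - 60 = 4.
λ = (-8 ± √4) / 2 = (-8 ± 2) / 2 = -5, -3.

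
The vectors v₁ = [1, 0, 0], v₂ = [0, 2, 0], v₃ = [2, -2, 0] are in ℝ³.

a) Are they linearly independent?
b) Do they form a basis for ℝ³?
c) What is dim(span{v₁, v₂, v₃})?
Not independent, not a basis, dim(span) = 2

Check whether v₃ can be written as a linear combination of v₁ and v₂.
v₃ = (2)·v₁ + (-1)·v₂ = [2, -2, 0], so the three vectors are linearly dependent.
Thus they do not form a basis for ℝ³, and dim(span{v₁, v₂, v₃}) = 2 (spanned by v₁ and v₂).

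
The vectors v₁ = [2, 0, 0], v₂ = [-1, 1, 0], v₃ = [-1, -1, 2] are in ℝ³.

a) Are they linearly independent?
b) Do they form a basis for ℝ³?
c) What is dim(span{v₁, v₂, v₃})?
Yes independent, yes basis, dim = 3

Stack v₁, v₂, v₃ as rows of a 3×3 matrix.
[[2, 0, 0]; [-1, 1, 0]; [-1, -1, 2]] is already lower triangular with nonzero diagonal entries (2, 1, 2), so its determinant is the product of the diagonal entries, det = (2)·(1)·(2) = 4 ≠ 0, and the rows are linearly independent.
Three linearly independent vectors in ℝ³ form a basis for ℝ³, so dim(span{v₁,v₂,v₃}) = 3.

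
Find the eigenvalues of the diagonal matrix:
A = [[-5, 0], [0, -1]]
λ₁ = -5, λ₂ = -1

The characteristic polynomial of A is det(A - λI) = (-5 - λ)(-1 - λ) = 0.
The roots are λ = -5 and λ = -1, so the eigenvalues are the diagonal entries.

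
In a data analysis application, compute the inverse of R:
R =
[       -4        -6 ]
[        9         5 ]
det(R) = 34
R⁻¹ =
[     5/34      3/17 ]
[    -9/34     -2/17 ]

For a 2×2 matrix R = [[a, b], [c, d]] with det(R) ≠ 0, R⁻¹ = (1/det(R)) * [[d, -b], [-c, a]].
det(R) = (-4)*(5) - (-6)*(9) = -20 + 54 = 34.
R⁻¹ = (1/34) * [[5, 6], [-9, -4]].
Dividing each entry by 34 and reducing:
R⁻¹ =
[     5/34      3/17 ]
[    -9/34     -2/17 ]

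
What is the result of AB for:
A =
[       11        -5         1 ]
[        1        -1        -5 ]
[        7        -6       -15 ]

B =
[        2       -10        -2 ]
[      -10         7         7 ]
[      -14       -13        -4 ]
AB =
[       58      -158       -61 ]
[       82        48        11 ]
[      284        83         4 ]

Matrix multiplication: (AB)[i][j] = sum over k of A[i][k] * B[k][j].
  (AB)[0][0] = (11)*(2) + (-5)*(-10) + (1)*(-14) = 58
  (AB)[0][1] = (11)*(-10) + (-5)*(7) + (1)*(-13) = -158
  (AB)[0][2] = (11)*(-2) + (-5)*(7) + (1)*(-4) = -61
  (AB)[1][0] = (1)*(2) + (-1)*(-10) + (-5)*(-14) = 82
  (AB)[1][1] = (1)*(-10) + (-1)*(7) + (-5)*(-13) = 48
  (AB)[1][2] = (1)*(-2) + (-1)*(7) + (-5)*(-4) = 11
  (AB)[2][0] = (7)*(2) + (-6)*(-10) + (-15)*(-14) = 284
  (AB)[2][1] = (7)*(-10) + (-6)*(7) + (-15)*(-13) = 83
  (AB)[2][2] = (7)*(-2) + (-6)*(7) + (-15)*(-4) = 4
AB =
[       58      -158       -61 ]
[       82        48        11 ]
[      284        83         4 ]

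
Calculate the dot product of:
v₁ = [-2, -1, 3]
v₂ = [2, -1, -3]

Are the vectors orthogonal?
-12, No

The dot product is the sum of products of corresponding components.
v₁·v₂ = (-2)*(2) + (-1)*(-1) + (3)*(-3) = -4 + 1 - 9 = -12.
Two vectors are orthogonal iff their dot product is 0; here the dot product is -12, so the vectors are not orthogonal.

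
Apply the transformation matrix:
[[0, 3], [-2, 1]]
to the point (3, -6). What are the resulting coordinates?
(-18, -12)

Matrix multiplication:
[[0, 3], [-2, 1]] × [3, -6]ᵀ
= [0×3 + 3×-6, -2×3 + 1×-6]ᵀ
= [-18.0000, -12.0000]ᵀ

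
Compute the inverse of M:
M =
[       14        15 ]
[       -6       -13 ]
det(M) = -92
M⁻¹ =
[    13/92     15/92 ]
[    -3/46     -7/46 ]

For a 2×2 matrix M = [[a, b], [c, d]] with det(M) ≠ 0, M⁻¹ = (1/det(M)) * [[d, -b], [-c, a]].
det(M) = (14)*(-13) - (15)*(-6) = -182 + 90 = -92.
M⁻¹ = (1/-92) * [[-13, -15], [6, 14]].
Dividing each entry by -92 and reducing:
M⁻¹ =
[    13/92     15/92 ]
[    -3/46     -7/46 ]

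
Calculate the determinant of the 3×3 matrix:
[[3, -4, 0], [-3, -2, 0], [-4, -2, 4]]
-72

Expansion along first row:
det = 3·det([[-2,0],[-2,4]]) - -4·det([[-3,0],[-4,4]]) + 0·det([[-3,-2],[-4,-2]])
    = 3·(-2·4 - 0·-2) - -4·(-3·4 - 0·-4) + 0·(-3·-2 - -2·-4)
    = 3·-8 - -4·-12 + 0·-2
    = -24 + -48 + 0 = -72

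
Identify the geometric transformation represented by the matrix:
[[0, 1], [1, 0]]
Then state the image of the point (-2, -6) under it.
reflection across the line y = x; image of (-2, -6) is (-6, -2)

This is a symmetric orthogonal matrix with determinant -1, which characterizes a reflection in ℝ².
The matrix [[0, 1], [1, 0]] represents: reflection across the line y = x.
Applying it to (-2, -6): [0·-2 + 1·-6, 1·-2 + 0·-6] = (-6, -2).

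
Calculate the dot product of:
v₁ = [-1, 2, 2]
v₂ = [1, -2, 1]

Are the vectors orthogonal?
-3, No

The dot product is the sum of products of corresponding components.
v₁·v₂ = (-1)*(1) + (2)*(-2) + (2)*(1) = -1 - 4 + 2 = -3.
Two vectors are orthogonal iff their dot product is 0; here the dot product is -3, so the vectors are not orthogonal.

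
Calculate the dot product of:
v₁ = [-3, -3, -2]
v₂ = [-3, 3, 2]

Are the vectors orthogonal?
-4, No

The dot product is the sum of products of corresponding components.
v₁·v₂ = (-3)*(-3) + (-3)*(3) + (-2)*(2) = 9 - 9 - 4 = -4.
Two vectors are orthogonal iff their dot product is 0; here the dot product is -4, so the vectors are not orthogonal.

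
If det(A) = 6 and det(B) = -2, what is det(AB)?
-12

Use the multiplicative property of determinants: det(AB) = det(A)*det(B).
det(AB) = (6)*(-2) = -12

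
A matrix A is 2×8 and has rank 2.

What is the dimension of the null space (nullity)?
6

The rank-nullity theorem for an m×n matrix states:
rank(A) + nullity(A) = n (the number of columns).
Here n = 8 and rank(A) = 2, so nullity(A) = 8 - 2 = 6.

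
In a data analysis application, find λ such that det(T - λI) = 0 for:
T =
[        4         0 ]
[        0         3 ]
λ = 3, 4

Solve det(T - λI) = 0. For a 2×2 matrix the characteristic equation is λ² - (trace)λ + det = 0.
trace(T) = a + d = 4 + 3 = 7.
det(T) = a*d - b*c = (4)*(3) - (0)*(0) = 12 - 0 = 12.
Characteristic equation: λ² - (7)λ + (12) = 0.
Discriminant = (7)² - 4*(12) = 49 - 48 = 1.
λ = (7 ± √1) / 2 = (7 ± 1) / 2 = 3, 4.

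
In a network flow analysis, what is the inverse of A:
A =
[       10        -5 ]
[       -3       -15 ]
det(A) = -165
A⁻¹ =
[     1/11     -1/33 ]
[    -1/55     -2/33 ]

For a 2×2 matrix A = [[a, b], [c, d]] with det(A) ≠ 0, A⁻¹ = (1/det(A)) * [[d, -b], [-c, a]].
det(A) = (10)*(-15) - (-5)*(-3) = -150 - 15 = -165.
A⁻¹ = (1/-165) * [[-15, 5], [3, 10]].
Dividing each entry by -165 and reducing:
A⁻¹ =
[     1/11     -1/33 ]
[    -1/55     -2/33 ]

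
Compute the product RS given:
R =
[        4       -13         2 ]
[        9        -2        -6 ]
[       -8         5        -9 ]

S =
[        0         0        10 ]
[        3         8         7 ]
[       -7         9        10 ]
RS =
[      -53       -86       -31 ]
[       36       -70        16 ]
[       78       -41      -135 ]

Matrix multiplication: (RS)[i][j] = sum over k of R[i][k] * S[k][j].
  (RS)[0][0] = (4)*(0) + (-13)*(3) + (2)*(-7) = -53
  (RS)[0][1] = (4)*(0) + (-13)*(8) + (2)*(9) = -86
  (RS)[0][2] = (4)*(10) + (-13)*(7) + (2)*(10) = -31
  (RS)[1][0] = (9)*(0) + (-2)*(3) + (-6)*(-7) = 36
  (RS)[1][1] = (9)*(0) + (-2)*(8) + (-6)*(9) = -70
  (RS)[1][2] = (9)*(10) + (-2)*(7) + (-6)*(10) = 16
  (RS)[2][0] = (-8)*(0) + (5)*(3) + (-9)*(-7) = 78
  (RS)[2][1] = (-8)*(0) + (5)*(8) + (-9)*(9) = -41
  (RS)[2][2] = (-8)*(10) + (5)*(7) + (-9)*(10) = -135
RS =
[      -53       -86       -31 ]
[       36       -70        16 ]
[       78       -41      -135 ]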